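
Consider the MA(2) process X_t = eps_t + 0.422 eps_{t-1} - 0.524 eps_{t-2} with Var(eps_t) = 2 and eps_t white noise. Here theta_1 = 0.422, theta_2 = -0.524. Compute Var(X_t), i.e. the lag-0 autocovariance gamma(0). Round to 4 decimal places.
\gamma(0) = 2.9053

For an MA(q) process X_t = eps_t + sum_i theta_i eps_{t-i} with
Var(eps_t) = sigma^2, the variance is
  gamma(0) = sigma^2 * (1 + sum_i theta_i^2).
  sum_i theta_i^2 = (0.422)^2 + (-0.524)^2 = 0.178084 + 0.274576 = 0.45266.
  gamma(0) = 2 * (1 + 0.45266) = 2 * 1.45266 = 2.90532, which rounds to 2.9053.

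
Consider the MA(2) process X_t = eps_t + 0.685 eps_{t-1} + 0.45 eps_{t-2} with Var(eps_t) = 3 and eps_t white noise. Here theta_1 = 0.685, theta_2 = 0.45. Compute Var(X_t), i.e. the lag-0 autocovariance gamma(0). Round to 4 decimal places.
\gamma(0) = 5.0152

For an MA(q) process X_t = eps_t + sum_i theta_i eps_{t-i} with
Var(eps_t) = sigma^2, the variance is
  gamma(0) = sigma^2 * (1 + sum_i theta_i^2).
  sum_i theta_i^2 = (0.685)^2 + (0.45)^2 = 0.469225 + 0.2025 = 0.671725.
  gamma(0) = 3 * (1 + 0.671725) = 3 * 1.671725 = 5.015175, which rounds to 5.0152.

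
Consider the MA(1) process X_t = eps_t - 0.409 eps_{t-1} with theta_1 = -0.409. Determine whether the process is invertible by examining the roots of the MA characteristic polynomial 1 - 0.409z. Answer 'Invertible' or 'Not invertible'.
\text{Invertible}

The MA(q) characteristic polynomial is P(z) = 1 - 0.409z.
Invertibility requires all roots to lie outside the unit circle, i.e. |z| > 1 for every root.
This is linear in z: 1 + (-0.409) z = 0  =>  z = -1/(-0.409) = 2.444988,  |z| = 2.444988.
Moduli of all roots: 2.4450.
All moduli strictly greater than 1? Yes.
Verdict: Invertible.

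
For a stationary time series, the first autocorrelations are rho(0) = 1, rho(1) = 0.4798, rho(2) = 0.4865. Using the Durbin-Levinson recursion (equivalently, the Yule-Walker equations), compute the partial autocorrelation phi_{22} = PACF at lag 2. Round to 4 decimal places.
\phi_{22} = 0.3329

The PACF at lag k is phi_{kk}, the last component of the solution
to the Yule-Walker system G_k phi = r_k where
  (G_k)_{ij} = rho(|i - j|), (r_k)_i = rho(i), i,j = 1..k.
Equivalently, Durbin-Levinson gives phi_{kk} iteratively:
  phi_{11} = rho(1)
  phi_{kk} = [rho(k) - sum_{j=1..k-1} phi_{k-1,j} rho(k-j)]
            / [1 - sum_{j=1..k-1} phi_{k-1,j} rho(j)],
  phi_{k,j} = phi_{k-1,j} - phi_{kk} phi_{k-1,k-j},  j = 1..k-1.
Step k = 1:
  phi_11 = rho(1) = 0.4798.
Step k = 2:
  phi_22 = [rho(2) - phi_11 rho(1)] / [1 - phi_11 rho(1)] = [0.4865 - (0.4798)(0.4798)] / [1 - (0.4798)(0.4798)]
         = 0.25629196 / 0.76979196 = 0.3329.
Therefore phi_{22} = 0.3329.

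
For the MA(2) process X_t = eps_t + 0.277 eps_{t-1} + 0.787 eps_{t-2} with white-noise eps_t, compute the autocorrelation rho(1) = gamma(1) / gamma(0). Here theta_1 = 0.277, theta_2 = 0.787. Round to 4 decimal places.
\rho(1) = 0.2918

For an MA(q) process with theta_0 = 1, the autocovariance is
  gamma(k) = sigma^2 * sum_{i=0..q-k} theta_i * theta_{i+k},
and rho(k) = gamma(k) / gamma(0). Sigma^2 cancels.
  numerator   = (1)*(0.277) + (0.277)*(0.787) = 0.494999.
  denominator = (1)^2 + (0.277)^2 + (0.787)^2 = 1.696098.
  rho(1) = 0.494999 / 1.696098 = 0.2918.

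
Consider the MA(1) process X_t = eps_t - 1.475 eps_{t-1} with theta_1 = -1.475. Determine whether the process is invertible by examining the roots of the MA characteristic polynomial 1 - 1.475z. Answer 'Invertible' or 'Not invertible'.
\text{Not invertible}

The MA(q) characteristic polynomial is P(z) = 1 - 1.475z.
Invertibility requires all roots to lie outside the unit circle, i.e. |z| > 1 for every root.
This is linear in z: 1 + (-1.475) z = 0  =>  z = -1/(-1.475) = 0.677966,  |z| = 0.677966.
Moduli of all roots: 0.6780.
All moduli strictly greater than 1? No.
Verdict: Not invertible.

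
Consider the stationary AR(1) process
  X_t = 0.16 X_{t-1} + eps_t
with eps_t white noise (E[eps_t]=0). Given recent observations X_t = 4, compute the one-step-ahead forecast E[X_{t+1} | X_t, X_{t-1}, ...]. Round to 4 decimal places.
E[X_{t+1} \mid \mathcal F_t] = 0.6400

For an AR(p) model X_t = c + sum_i phi_i X_{t-i} + eps_t, the
one-step-ahead conditional mean is
  E[X_{t+1} | X_t, ...] = c + sum_i phi_i X_{t+1-i}.
Substitute known values:
  E[X_{t+1} | ...] = (0.16) * (4)
                   = 0.6400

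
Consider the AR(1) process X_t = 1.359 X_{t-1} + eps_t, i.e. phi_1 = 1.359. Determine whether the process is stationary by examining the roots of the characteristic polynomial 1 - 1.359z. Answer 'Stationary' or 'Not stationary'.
\text{Not stationary}

The AR(p) characteristic polynomial is P(z) = 1 - 1.359z.
Stationarity requires all roots to lie outside the unit circle, i.e. |z| > 1 for every root.
This is linear in z: 1 + (-1.359) z = 0  =>  z = -1/(-1.359) = 0.735835,  |z| = 0.735835.
Moduli of all roots: 0.7358.
All moduli strictly greater than 1? No.
Verdict: Not stationary.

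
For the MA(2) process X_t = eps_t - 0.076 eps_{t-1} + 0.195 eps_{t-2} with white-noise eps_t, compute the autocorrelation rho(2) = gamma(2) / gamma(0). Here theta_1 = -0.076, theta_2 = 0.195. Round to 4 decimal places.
\rho(2) = 0.1868

For an MA(q) process with theta_0 = 1, the autocovariance is
  gamma(k) = sigma^2 * sum_{i=0..q-k} theta_i * theta_{i+k},
and rho(k) = gamma(k) / gamma(0). Sigma^2 cancels.
  numerator   = (1)*(0.195) = 0.195.
  denominator = (1)^2 + (-0.076)^2 + (0.195)^2 = 1.043801.
  rho(2) = 0.195 / 1.043801 = 0.1868.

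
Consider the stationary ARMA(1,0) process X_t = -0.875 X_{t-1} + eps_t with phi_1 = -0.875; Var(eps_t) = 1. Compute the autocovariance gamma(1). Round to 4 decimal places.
\gamma(1) = -3.7333

Multiply the model equation by X_{t-k} and take expectations. With theta_0 = psi_0 = 1 and psi_j the MA(infinity) weights, this gives
  gamma(k) - sum_i phi_i gamma(k-i) = c_k,
  c_k = sigma^2 * sum_{j=k..q} theta_j psi_{j-k}   (c_k = 0 for k > q),
using gamma(-m) = gamma(m).
Pure AR (q = 0): c_0 = sigma^2 = 1, c_k = 0 for k >= 1.
Equations for k = 0 and k = 1 (AR order 1):
  gamma(0) = phi_1 gamma(1) + c_0
  gamma(1) = phi_1 gamma(0) + c_1
Substituting the second into the first: gamma(0) (1 - phi_1^2) = c_0 + phi_1 c_1, so
  gamma(0) = c_0 / (1 - phi_1^2) = 1 / (1 - (-0.875)^2) = 1 / 0.234375 = 4.266667.
  gamma(1) = phi_1 gamma(0) = (-0.875)(4.266667) = -3.733333.
Therefore gamma(1) = -3.7333 (to 4 decimal places).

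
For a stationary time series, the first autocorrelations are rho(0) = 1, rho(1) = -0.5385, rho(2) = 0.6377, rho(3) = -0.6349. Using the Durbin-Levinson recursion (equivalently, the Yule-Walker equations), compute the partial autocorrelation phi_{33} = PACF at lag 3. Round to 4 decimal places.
\phi_{33} = -0.3631

The PACF at lag k is phi_{kk}, the last component of the solution
to the Yule-Walker system G_k phi = r_k where
  (G_k)_{ij} = rho(|i - j|), (r_k)_i = rho(i), i,j = 1..k.
Equivalently, Durbin-Levinson gives phi_{kk} iteratively:
  phi_{11} = rho(1)
  phi_{kk} = [rho(k) - sum_{j=1..k-1} phi_{k-1,j} rho(k-j)]
            / [1 - sum_{j=1..k-1} phi_{k-1,j} rho(j)],
  phi_{k,j} = phi_{k-1,j} - phi_{kk} phi_{k-1,k-j},  j = 1..k-1.
Step k = 1:
  phi_11 = rho(1) = -0.5385.
Step k = 2:
  phi_22 = [rho(2) - phi_11 rho(1)] / [1 - phi_11 rho(1)] = [0.6377 - (-0.5385)(-0.5385)] / [1 - (-0.5385)(-0.5385)]
         = 0.34771775 / 0.71001775 = 0.489731.
  Update: phi_21 = phi_11 - phi_22 phi_11 = -0.5385 - (0.489731)(-0.5385) = -0.27478.
Step k = 3:
  phi_33 = [rho(3) - phi_21 rho(2) - phi_22 rho(1)] / [1 - phi_21 rho(1) - phi_22 rho(2)]
    numerator   = -0.6349 - (-0.27478)(0.6377) - (0.489731)(-0.5385) = -0.19595273
    denominator = 1 - (-0.27478)(-0.5385) - (0.489731)(0.6377) = 0.53972957
  phi_33 = -0.19595273 / 0.53972957 = -0.3631.
Therefore phi_{33} = -0.3631.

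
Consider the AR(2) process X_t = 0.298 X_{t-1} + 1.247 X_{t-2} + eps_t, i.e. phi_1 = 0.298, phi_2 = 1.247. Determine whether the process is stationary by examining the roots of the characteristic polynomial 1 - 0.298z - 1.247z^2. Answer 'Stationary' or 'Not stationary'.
\text{Not stationary}

The AR(p) characteristic polynomial is P(z) = 1 - 0.298z - 1.247z^2.
Stationarity requires all roots to lie outside the unit circle, i.e. |z| > 1 for every root.
Set 1 + (-0.298) z + (-1.247) z^2 = 0, i.e. a z^2 + b z + c = 0 with a = -1.247, b = -0.298, c = 1.
Discriminant D = b^2 - 4ac = (-0.298)^2 - 4*(-1.247)*1 = 0.088804 - (-4.988) = 5.076804.
D >= 0, so the roots are real: z = (-b +/- sqrt(D)) / (2a) = (0.298 +/- 2.253176) / (-2.494).
  z_1 = (0.298 + 2.253176) / (-2.494) = -1.0229,   |z_1| = 1.0229.
  z_2 = (0.298 - 2.253176) / (-2.494) = 0.784,   |z_2| = 0.784.
Moduli of all roots: 1.0229, 0.7840.
All moduli strictly greater than 1? No.
Verdict: Not stationary.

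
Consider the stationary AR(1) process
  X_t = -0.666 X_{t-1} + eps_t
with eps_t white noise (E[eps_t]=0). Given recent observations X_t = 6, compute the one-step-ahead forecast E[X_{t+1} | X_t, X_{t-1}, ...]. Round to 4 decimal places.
E[X_{t+1} \mid \mathcal F_t] = -3.9960

For an AR(p) model X_t = c + sum_i phi_i X_{t-i} + eps_t, the
one-step-ahead conditional mean is
  E[X_{t+1} | X_t, ...] = c + sum_i phi_i X_{t+1-i}.
Substitute known values:
  E[X_{t+1} | ...] = (-0.666) * (6)
                   = -3.9960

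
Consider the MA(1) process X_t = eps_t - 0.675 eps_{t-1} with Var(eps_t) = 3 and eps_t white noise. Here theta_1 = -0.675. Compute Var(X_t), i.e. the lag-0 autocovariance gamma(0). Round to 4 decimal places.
\gamma(0) = 4.3669

For an MA(q) process X_t = eps_t + sum_i theta_i eps_{t-i} with
Var(eps_t) = sigma^2, the variance is
  gamma(0) = sigma^2 * (1 + sum_i theta_i^2).
  sum_i theta_i^2 = (-0.675)^2 = 0.455625.
  gamma(0) = 3 * (1 + 0.455625) = 3 * 1.455625 = 4.366875, which rounds to 4.3669.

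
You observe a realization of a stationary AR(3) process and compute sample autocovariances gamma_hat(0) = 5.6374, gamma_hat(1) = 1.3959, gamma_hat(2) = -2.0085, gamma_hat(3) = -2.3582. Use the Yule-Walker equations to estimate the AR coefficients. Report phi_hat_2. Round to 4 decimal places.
\hat\phi_{2} = -0.3590

The Yule-Walker equations for an AR(p) process read, in matrix form,
  Gamma_p phi = r_p,   with   (Gamma_p)_{ij} = gamma(|i - j|),
                       (r_p)_i = gamma(i),   i,j = 1..p.
Substitute the sample gammas (Toeplitz matrix and right-hand side of size 3):
  Gamma_p = [[5.6374, 1.3959, -2.0085], [1.3959, 5.6374, 1.3959], [-2.0085, 1.3959, 5.6374]]
  r_p     = [1.3959, -2.0085, -2.3582]
Written out (R1..R3):
  (R1) 5.6374 phi_1 + 1.3959 phi_2 - 2.0085 phi_3 = 1.3959
  (R2) 1.3959 phi_1 + 5.6374 phi_2 + 1.3959 phi_3 = -2.0085
  (R3) -2.0085 phi_1 + 1.3959 phi_2 + 5.6374 phi_3 = -2.3582
Gaussian elimination:
  R2 <- R2 - (1.3959/5.6374) R1 = R2 - (0.247614) R1:  5.291755 phi_2 + 1.893233 phi_3 = -2.354145
  R3 <- R3 - (-2.0085/5.6374) R1 = R3 - (-0.356281) R1:  1.893233 phi_2 + 4.921809 phi_3 = -1.860867
  R3 <- R3 - (1.893233/5.291755) R2 = R3 - (0.35777) R2:  4.244467 phi_3 = -1.018624
Back-substitution:
  phi_hat_3 = -1.018624 / 4.244467 = -0.239989
  phi_hat_2 = (-2.354145 - (1.893233)(-0.239989)) / 5.291755 = -0.359009
  phi_hat_1 = (1.3959 - (1.3959)(-0.359009) - (-2.0085)(-0.239989)) / 5.6374 = 0.251006
So phi_hat = [0.2510, -0.3590, -0.2400].
Therefore phi_hat_2 = -0.3590.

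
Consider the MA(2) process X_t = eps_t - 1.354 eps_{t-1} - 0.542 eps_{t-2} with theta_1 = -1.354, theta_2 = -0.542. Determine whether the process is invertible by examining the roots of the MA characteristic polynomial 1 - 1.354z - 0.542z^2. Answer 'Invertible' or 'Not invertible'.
\text{Not invertible}

The MA(q) characteristic polynomial is P(z) = 1 - 1.354z - 0.542z^2.
Invertibility requires all roots to lie outside the unit circle, i.e. |z| > 1 for every root.
Set 1 + (-1.354) z + (-0.542) z^2 = 0, i.e. a z^2 + b z + c = 0 with a = -0.542, b = -1.354, c = 1.
Discriminant D = b^2 - 4ac = (-1.354)^2 - 4*(-0.542)*1 = 1.833316 - (-2.168) = 4.001316.
D >= 0, so the roots are real: z = (-b +/- sqrt(D)) / (2a) = (1.354 +/- 2.000329) / (-1.084).
  z_1 = (1.354 + 2.000329) / (-1.084) = -3.0944,   |z_1| = 3.0944.
  z_2 = (1.354 - 2.000329) / (-1.084) = 0.5962,   |z_2| = 0.5962.
Moduli of all roots: 3.0944, 0.5962.
All moduli strictly greater than 1? No.
Verdict: Not invertible.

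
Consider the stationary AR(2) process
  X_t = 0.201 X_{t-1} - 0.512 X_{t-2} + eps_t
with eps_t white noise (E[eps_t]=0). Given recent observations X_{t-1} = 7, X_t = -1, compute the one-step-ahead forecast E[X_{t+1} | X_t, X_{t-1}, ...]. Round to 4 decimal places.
E[X_{t+1} \mid \mathcal F_t] = -3.7850

For an AR(p) model X_t = c + sum_i phi_i X_{t-i} + eps_t, the
one-step-ahead conditional mean is
  E[X_{t+1} | X_t, ...] = c + sum_i phi_i X_{t+1-i}.
Substitute known values:
  E[X_{t+1} | ...] = (0.201) * (-1) + (-0.512) * (7)
                   = -3.7850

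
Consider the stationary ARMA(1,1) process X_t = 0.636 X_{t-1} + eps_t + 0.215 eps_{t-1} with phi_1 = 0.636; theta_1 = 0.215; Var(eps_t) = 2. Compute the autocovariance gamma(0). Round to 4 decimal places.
\gamma(0) = 4.4322

Multiply the model equation by X_{t-k} and take expectations. With theta_0 = psi_0 = 1 and psi_j the MA(infinity) weights, this gives
  gamma(k) - sum_i phi_i gamma(k-i) = c_k,
  c_k = sigma^2 * sum_{j=k..q} theta_j psi_{j-k}   (c_k = 0 for k > q),
using gamma(-m) = gamma(m).
psi-weights needed (psi_j = theta_j + sum_i phi_i psi_{j-i}):
  psi_1 = theta_1 + phi_1 = 0.215 + (0.636) = 0.851
Right-hand sides:
  c_0 = sigma^2 (1 + theta_1 psi_1) = 2 * (1 + (0.215)(0.851)) = 2 * 1.182965 = 2.36593
  c_1 = sigma^2 theta_1 = 2 * (0.215) = 0.43
  c_2 = 0
Equations for k = 0 and k = 1 (AR order 1):
  gamma(0) = phi_1 gamma(1) + c_0
  gamma(1) = phi_1 gamma(0) + c_1
Substituting the second into the first: gamma(0) (1 - phi_1^2) = c_0 + phi_1 c_1, so
  gamma(0) = (c_0 + phi_1 c_1) / (1 - phi_1^2) = (2.36593 + (0.636)(0.43)) / (1 - (0.636)^2) = 2.63941 / 0.595504 = 4.432229.
Therefore gamma(0) = 4.4322 (to 4 decimal places).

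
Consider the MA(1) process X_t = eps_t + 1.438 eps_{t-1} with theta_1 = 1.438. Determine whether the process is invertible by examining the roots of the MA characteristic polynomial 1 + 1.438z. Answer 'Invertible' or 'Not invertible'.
\text{Not invertible}

The MA(q) characteristic polynomial is P(z) = 1 + 1.438z.
Invertibility requires all roots to lie outside the unit circle, i.e. |z| > 1 for every root.
This is linear in z: 1 + (1.438) z = 0  =>  z = -1/(1.438) = -0.69541,  |z| = 0.69541.
Moduli of all roots: 0.6954.
All moduli strictly greater than 1? No.
Verdict: Not invertible.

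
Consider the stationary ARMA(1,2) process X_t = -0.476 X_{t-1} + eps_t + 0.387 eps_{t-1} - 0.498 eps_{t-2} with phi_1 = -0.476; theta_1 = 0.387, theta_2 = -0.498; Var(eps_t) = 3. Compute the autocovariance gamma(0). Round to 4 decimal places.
\gamma(0) = 3.8290

Multiply the model equation by X_{t-k} and take expectations. With theta_0 = psi_0 = 1 and psi_j the MA(infinity) weights, this gives
  gamma(k) - sum_i phi_i gamma(k-i) = c_k,
  c_k = sigma^2 * sum_{j=k..q} theta_j psi_{j-k}   (c_k = 0 for k > q),
using gamma(-m) = gamma(m).
psi-weights needed (psi_j = theta_j + sum_i phi_i psi_{j-i}):
  psi_1 = theta_1 + phi_1 = 0.387 + (-0.476) = -0.089
  psi_2 = theta_2 + phi_1 psi_1 = -0.498 + (-0.476)(-0.089) = -0.455636
Right-hand sides:
  c_0 = sigma^2 (1 + theta_1 psi_1 + theta_2 psi_2) = 3 * (1 + (0.387)(-0.089) + (-0.498)(-0.455636)) = 3 * 1.192464 = 3.577391
  c_1 = sigma^2 (theta_1 + theta_2 psi_1) = 3 * (0.387 + (-0.498)(-0.089)) = 1.293966
  c_2 = sigma^2 theta_2 = 3 * (-0.498) = -1.494
Equations for k = 0 and k = 1 (AR order 1):
  gamma(0) = phi_1 gamma(1) + c_0
  gamma(1) = phi_1 gamma(0) + c_1
Substituting the second into the first: gamma(0) (1 - phi_1^2) = c_0 + phi_1 c_1, so
  gamma(0) = (c_0 + phi_1 c_1) / (1 - phi_1^2) = (3.577391 + (-0.476)(1.293966)) / (1 - (-0.476)^2) = 2.961463 / 0.773424 = 3.82903.
Therefore gamma(0) = 3.8290 (to 4 decimal places).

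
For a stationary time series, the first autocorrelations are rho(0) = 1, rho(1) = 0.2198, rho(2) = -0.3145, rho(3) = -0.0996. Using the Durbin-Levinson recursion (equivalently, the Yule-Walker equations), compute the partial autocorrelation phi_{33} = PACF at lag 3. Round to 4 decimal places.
\phi_{33} = 0.0980

The PACF at lag k is phi_{kk}, the last component of the solution
to the Yule-Walker system G_k phi = r_k where
  (G_k)_{ij} = rho(|i - j|), (r_k)_i = rho(i), i,j = 1..k.
Equivalently, Durbin-Levinson gives phi_{kk} iteratively:
  phi_{11} = rho(1)
  phi_{kk} = [rho(k) - sum_{j=1..k-1} phi_{k-1,j} rho(k-j)]
            / [1 - sum_{j=1..k-1} phi_{k-1,j} rho(j)],
  phi_{k,j} = phi_{k-1,j} - phi_{kk} phi_{k-1,k-j},  j = 1..k-1.
Step k = 1:
  phi_11 = rho(1) = 0.2198.
Step k = 2:
  phi_22 = [rho(2) - phi_11 rho(1)] / [1 - phi_11 rho(1)] = [-0.3145 - (0.2198)(0.2198)] / [1 - (0.2198)(0.2198)]
         = -0.36281204 / 0.95168796 = -0.38123.
  Update: phi_21 = phi_11 - phi_22 phi_11 = 0.2198 - (-0.38123)(0.2198) = 0.303594.
Step k = 3:
  phi_33 = [rho(3) - phi_21 rho(2) - phi_22 rho(1)] / [1 - phi_21 rho(1) - phi_22 rho(2)]
    numerator   = -0.0996 - (0.303594)(-0.3145) - (-0.38123)(0.2198) = 0.07967479
    denominator = 1 - (0.303594)(0.2198) - (-0.38123)(-0.3145) = 0.81337311
  phi_33 = 0.07967479 / 0.81337311 = 0.098.
Therefore phi_{33} = 0.0980.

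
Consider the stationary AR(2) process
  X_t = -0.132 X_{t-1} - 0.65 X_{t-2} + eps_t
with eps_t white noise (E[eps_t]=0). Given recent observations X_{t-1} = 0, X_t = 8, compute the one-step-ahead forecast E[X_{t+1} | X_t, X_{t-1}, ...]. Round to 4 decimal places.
E[X_{t+1} \mid \mathcal F_t] = -1.0560

For an AR(p) model X_t = c + sum_i phi_i X_{t-i} + eps_t, the
one-step-ahead conditional mean is
  E[X_{t+1} | X_t, ...] = c + sum_i phi_i X_{t+1-i}.
Substitute known values:
  E[X_{t+1} | ...] = (-0.132) * (8) + (-0.65) * (0)
                   = -1.0560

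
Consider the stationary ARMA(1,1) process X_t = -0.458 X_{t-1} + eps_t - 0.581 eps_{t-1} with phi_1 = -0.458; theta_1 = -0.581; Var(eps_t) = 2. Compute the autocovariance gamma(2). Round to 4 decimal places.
\gamma(2) = 1.5248

Multiply the model equation by X_{t-k} and take expectations. With theta_0 = psi_0 = 1 and psi_j the MA(infinity) weights, this gives
  gamma(k) - sum_i phi_i gamma(k-i) = c_k,
  c_k = sigma^2 * sum_{j=k..q} theta_j psi_{j-k}   (c_k = 0 for k > q),
using gamma(-m) = gamma(m).
psi-weights needed (psi_j = theta_j + sum_i phi_i psi_{j-i}):
  psi_1 = theta_1 + phi_1 = -0.581 + (-0.458) = -1.039
Right-hand sides:
  c_0 = sigma^2 (1 + theta_1 psi_1) = 2 * (1 + (-0.581)(-1.039)) = 2 * 1.603659 = 3.207318
  c_1 = sigma^2 theta_1 = 2 * (-0.581) = -1.162
  c_2 = 0
Equations for k = 0 and k = 1 (AR order 1):
  gamma(0) = phi_1 gamma(1) + c_0
  gamma(1) = phi_1 gamma(0) + c_1
Substituting the second into the first: gamma(0) (1 - phi_1^2) = c_0 + phi_1 c_1, so
  gamma(0) = (c_0 + phi_1 c_1) / (1 - phi_1^2) = (3.207318 + (-0.458)(-1.162)) / (1 - (-0.458)^2) = 3.739514 / 0.790236 = 4.732148.
  gamma(1) = phi_1 gamma(0) + c_1 = (-0.458)(4.732148) + (-1.162) = -3.329324.
For k = 2 (> q): gamma(2) = phi_1 gamma(1) = (-0.458)(-3.329324) = 1.52483.
Therefore gamma(2) = 1.5248 (to 4 decimal places).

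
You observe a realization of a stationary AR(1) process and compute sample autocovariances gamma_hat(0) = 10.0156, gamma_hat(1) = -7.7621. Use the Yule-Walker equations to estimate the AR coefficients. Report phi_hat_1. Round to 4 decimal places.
\hat\phi_{1} = -0.7750

The Yule-Walker equations for an AR(p) process read, in matrix form,
  Gamma_p phi = r_p,   with   (Gamma_p)_{ij} = gamma(|i - j|),
                       (r_p)_i = gamma(i),   i,j = 1..p.
Substitute the sample gammas (Toeplitz matrix and right-hand side of size 1):
  Gamma_p = [[10.0156]]
  r_p     = [-7.7621]
With p = 1 this is the single equation gamma(0) phi_1 = gamma(1):
  phi_hat_1 = gamma(1) / gamma(0) = -7.7621 / 10.0156 = -0.7750.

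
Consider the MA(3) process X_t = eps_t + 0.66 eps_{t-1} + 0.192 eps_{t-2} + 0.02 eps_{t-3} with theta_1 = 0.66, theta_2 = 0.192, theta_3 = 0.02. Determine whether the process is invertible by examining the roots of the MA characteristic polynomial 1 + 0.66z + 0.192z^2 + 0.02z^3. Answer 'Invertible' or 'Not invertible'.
\text{Invertible}

The MA(q) characteristic polynomial is P(z) = 1 + 0.66z + 0.192z^2 + 0.02z^3.
Invertibility requires all roots to lie outside the unit circle, i.e. |z| > 1 for every root.
Degree 3: look for a simple real root z0 first, then factor out (1 - z/z0) and solve the remaining quadratic.
Testing z0 = -5: P(-5) = 1 + (0.66)(-5) + (0.192)(-5)^2 + (0.02)(-5)^3
  = 1 + (-3.3) + (4.8) + (-2.5) = 0.  So z_0 = -5 is a root, |z_0| = 5.
Divide out the factor (1 + 0.2 z) = (1 - z/z0) (since 1/z0 = -0.2):
  P(z) = (1 + 0.2 z)(1 + (0.46) z + (0.1) z^2)
  [check: z-coef 0.46 - (-0.2) = 0.66; z^2-coef 0.1 - (-0.2)(0.46) = 0.192; z^3-coef -(-0.2)(0.1) = 0.02.]
Remaining roots from the quadratic factor 1 + (0.46) z + (0.1) z^2:
  Set 1 + (0.46) z + (0.1) z^2 = 0, i.e. a z^2 + b z + c = 0 with a = 0.1, b = 0.46, c = 1.
  Discriminant D = b^2 - 4ac = (0.46)^2 - 4*(0.1)*1 = 0.2116 - (0.4) = -0.1884.
  D < 0, so the roots are the complex-conjugate pair z = (-b +/- i sqrt(-D)) / (2a) = -2.3 +/- 2.1703i.
  For a conjugate pair |z|^2 = z * conj(z) = (product of roots) = c/a = 1/(0.1) = 10, so |z| = sqrt(10) = 3.1623 for both roots.
Moduli of all roots: 5.0000, 3.1623, 3.1623.
All moduli strictly greater than 1? Yes.
Verdict: Invertible.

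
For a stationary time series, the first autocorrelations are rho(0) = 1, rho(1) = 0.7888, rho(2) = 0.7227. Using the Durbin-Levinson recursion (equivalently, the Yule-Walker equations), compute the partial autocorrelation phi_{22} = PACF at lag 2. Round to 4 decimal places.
\phi_{22} = 0.2660

The PACF at lag k is phi_{kk}, the last component of the solution
to the Yule-Walker system G_k phi = r_k where
  (G_k)_{ij} = rho(|i - j|), (r_k)_i = rho(i), i,j = 1..k.
Equivalently, Durbin-Levinson gives phi_{kk} iteratively:
  phi_{11} = rho(1)
  phi_{kk} = [rho(k) - sum_{j=1..k-1} phi_{k-1,j} rho(k-j)]
            / [1 - sum_{j=1..k-1} phi_{k-1,j} rho(j)],
  phi_{k,j} = phi_{k-1,j} - phi_{kk} phi_{k-1,k-j},  j = 1..k-1.
Step k = 1:
  phi_11 = rho(1) = 0.7888.
Step k = 2:
  phi_22 = [rho(2) - phi_11 rho(1)] / [1 - phi_11 rho(1)] = [0.7227 - (0.7888)(0.7888)] / [1 - (0.7888)(0.7888)]
         = 0.10049456 / 0.37779456 = 0.266.
Therefore phi_{22} = 0.2660.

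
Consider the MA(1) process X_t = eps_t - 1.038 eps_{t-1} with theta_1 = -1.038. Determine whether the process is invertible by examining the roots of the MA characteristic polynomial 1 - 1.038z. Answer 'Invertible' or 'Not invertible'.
\text{Not invertible}

The MA(q) characteristic polynomial is P(z) = 1 - 1.038z.
Invertibility requires all roots to lie outside the unit circle, i.e. |z| > 1 for every root.
This is linear in z: 1 + (-1.038) z = 0  =>  z = -1/(-1.038) = 0.963391,  |z| = 0.963391.
Moduli of all roots: 0.9634.
All moduli strictly greater than 1? No.
Verdict: Not invertible.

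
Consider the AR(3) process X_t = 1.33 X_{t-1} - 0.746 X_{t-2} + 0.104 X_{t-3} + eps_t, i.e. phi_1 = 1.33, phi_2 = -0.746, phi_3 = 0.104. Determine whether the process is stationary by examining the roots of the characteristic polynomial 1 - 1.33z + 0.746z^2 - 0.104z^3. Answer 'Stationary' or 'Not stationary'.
\text{Stationary}

The AR(p) characteristic polynomial is P(z) = 1 - 1.33z + 0.746z^2 - 0.104z^3.
Stationarity requires all roots to lie outside the unit circle, i.e. |z| > 1 for every root.
Degree 3: look for a simple real root z0 first, then factor out (1 - z/z0) and solve the remaining quadratic.
Testing z0 = 5: P(5) = 1 + (-1.33)(5) + (0.746)(5)^2 + (-0.104)(5)^3
  = 1 + (-6.65) + (18.65) + (-13) = 0.  So z_0 = 5 is a root, |z_0| = 5.
Divide out the factor (1 - 0.2 z) = (1 - z/z0) (since 1/z0 = 0.2):
  P(z) = (1 - 0.2 z)(1 + (-1.13) z + (0.52) z^2)
  [check: z-coef -1.13 - (0.2) = -1.33; z^2-coef 0.52 - (0.2)(-1.13) = 0.746; z^3-coef -(0.2)(0.52) = -0.104.]
Remaining roots from the quadratic factor 1 + (-1.13) z + (0.52) z^2:
  Set 1 + (-1.13) z + (0.52) z^2 = 0, i.e. a z^2 + b z + c = 0 with a = 0.52, b = -1.13, c = 1.
  Discriminant D = b^2 - 4ac = (-1.13)^2 - 4*(0.52)*1 = 1.2769 - (2.08) = -0.8031.
  D < 0, so the roots are the complex-conjugate pair z = (-b +/- i sqrt(-D)) / (2a) = 1.0865 +/- 0.8617i.
  For a conjugate pair |z|^2 = z * conj(z) = (product of roots) = c/a = 1/(0.52) = 1.923077, so |z| = sqrt(1.923077) = 1.3868 for both roots.
Moduli of all roots: 5.0000, 1.3868, 1.3868.
All moduli strictly greater than 1? Yes.
Verdict: Stationary.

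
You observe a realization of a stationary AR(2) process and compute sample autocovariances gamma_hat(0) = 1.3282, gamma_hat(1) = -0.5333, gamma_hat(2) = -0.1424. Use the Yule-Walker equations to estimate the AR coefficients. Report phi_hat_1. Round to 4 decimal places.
\hat\phi_{1} = -0.5300

The Yule-Walker equations for an AR(p) process read, in matrix form,
  Gamma_p phi = r_p,   with   (Gamma_p)_{ij} = gamma(|i - j|),
                       (r_p)_i = gamma(i),   i,j = 1..p.
Substitute the sample gammas (Toeplitz matrix and right-hand side of size 2):
  Gamma_p = [[1.3282, -0.5333], [-0.5333, 1.3282]]
  r_p     = [-0.5333, -0.1424]
Written out:
  1.3282 phi_1 - 0.5333 phi_2 = -0.5333
  -0.5333 phi_1 + 1.3282 phi_2 = -0.1424
Solve by Cramer's rule:
  det = gamma(0)^2 - gamma(1)^2 = (1.3282)^2 - (-0.5333)^2 = 1.76411524 - 0.28440889 = 1.47970635
  phi_hat_1 = [gamma(1) gamma(0) - gamma(1) gamma(2)] / det = [(-0.5333)(1.3282) - (-0.5333)(-0.1424)] / 1.47970635 = -0.78427098 / 1.47970635 = -0.53
  phi_hat_2 = [gamma(0) gamma(2) - gamma(1)^2] / det = [(1.3282)(-0.1424) - (-0.5333)^2] / 1.47970635 = -0.47354457 / 1.47970635 = -0.32
So phi_hat = [-0.5300, -0.3200].
Therefore phi_hat_1 = -0.5300.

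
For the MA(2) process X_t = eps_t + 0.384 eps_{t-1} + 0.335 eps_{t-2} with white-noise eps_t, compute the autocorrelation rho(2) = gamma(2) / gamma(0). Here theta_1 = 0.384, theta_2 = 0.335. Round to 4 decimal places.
\rho(2) = 0.2659

For an MA(q) process with theta_0 = 1, the autocovariance is
  gamma(k) = sigma^2 * sum_{i=0..q-k} theta_i * theta_{i+k},
and rho(k) = gamma(k) / gamma(0). Sigma^2 cancels.
  numerator   = (1)*(0.335) = 0.335.
  denominator = (1)^2 + (0.384)^2 + (0.335)^2 = 1.259681.
  rho(2) = 0.335 / 1.259681 = 0.2659.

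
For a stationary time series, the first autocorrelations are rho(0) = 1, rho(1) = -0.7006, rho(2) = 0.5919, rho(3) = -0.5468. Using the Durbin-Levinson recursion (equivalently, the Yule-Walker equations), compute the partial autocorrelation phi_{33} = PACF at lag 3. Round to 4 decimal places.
\phi_{33} = -0.1541

The PACF at lag k is phi_{kk}, the last component of the solution
to the Yule-Walker system G_k phi = r_k where
  (G_k)_{ij} = rho(|i - j|), (r_k)_i = rho(i), i,j = 1..k.
Equivalently, Durbin-Levinson gives phi_{kk} iteratively:
  phi_{11} = rho(1)
  phi_{kk} = [rho(k) - sum_{j=1..k-1} phi_{k-1,j} rho(k-j)]
            / [1 - sum_{j=1..k-1} phi_{k-1,j} rho(j)],
  phi_{k,j} = phi_{k-1,j} - phi_{kk} phi_{k-1,k-j},  j = 1..k-1.
Step k = 1:
  phi_11 = rho(1) = -0.7006.
Step k = 2:
  phi_22 = [rho(2) - phi_11 rho(1)] / [1 - phi_11 rho(1)] = [0.5919 - (-0.7006)(-0.7006)] / [1 - (-0.7006)(-0.7006)]
         = 0.10105964 / 0.50915964 = 0.198483.
  Update: phi_21 = phi_11 - phi_22 phi_11 = -0.7006 - (0.198483)(-0.7006) = -0.561543.
Step k = 3:
  phi_33 = [rho(3) - phi_21 rho(2) - phi_22 rho(1)] / [1 - phi_21 rho(1) - phi_22 rho(2)]
    numerator   = -0.5468 - (-0.561543)(0.5919) - (0.198483)(-0.7006) = -0.07536556
    denominator = 1 - (-0.561543)(-0.7006) - (0.198483)(0.5919) = 0.489101
  phi_33 = -0.07536556 / 0.489101 = -0.1541.
Therefore phi_{33} = -0.1541.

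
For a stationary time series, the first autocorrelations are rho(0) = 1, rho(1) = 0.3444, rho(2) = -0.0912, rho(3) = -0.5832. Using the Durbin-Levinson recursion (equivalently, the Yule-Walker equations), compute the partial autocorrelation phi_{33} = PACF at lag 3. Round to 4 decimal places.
\phi_{33} = -0.5561

The PACF at lag k is phi_{kk}, the last component of the solution
to the Yule-Walker system G_k phi = r_k where
  (G_k)_{ij} = rho(|i - j|), (r_k)_i = rho(i), i,j = 1..k.
Equivalently, Durbin-Levinson gives phi_{kk} iteratively:
  phi_{11} = rho(1)
  phi_{kk} = [rho(k) - sum_{j=1..k-1} phi_{k-1,j} rho(k-j)]
            / [1 - sum_{j=1..k-1} phi_{k-1,j} rho(j)],
  phi_{k,j} = phi_{k-1,j} - phi_{kk} phi_{k-1,k-j},  j = 1..k-1.
Step k = 1:
  phi_11 = rho(1) = 0.3444.
Step k = 2:
  phi_22 = [rho(2) - phi_11 rho(1)] / [1 - phi_11 rho(1)] = [-0.0912 - (0.3444)(0.3444)] / [1 - (0.3444)(0.3444)]
         = -0.20981136 / 0.88138864 = -0.238046.
  Update: phi_21 = phi_11 - phi_22 phi_11 = 0.3444 - (-0.238046)(0.3444) = 0.426383.
Step k = 3:
  phi_33 = [rho(3) - phi_21 rho(2) - phi_22 rho(1)] / [1 - phi_21 rho(1) - phi_22 rho(2)]
    numerator   = -0.5832 - (0.426383)(-0.0912) - (-0.238046)(0.3444) = -0.46233069
    denominator = 1 - (0.426383)(0.3444) - (-0.238046)(-0.0912) = 0.83144381
  phi_33 = -0.46233069 / 0.83144381 = -0.5561.
Therefore phi_{33} = -0.5561.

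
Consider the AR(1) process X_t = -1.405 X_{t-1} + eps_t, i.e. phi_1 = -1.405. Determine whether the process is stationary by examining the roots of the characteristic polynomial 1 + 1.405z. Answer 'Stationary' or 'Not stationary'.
\text{Not stationary}

The AR(p) characteristic polynomial is P(z) = 1 + 1.405z.
Stationarity requires all roots to lie outside the unit circle, i.e. |z| > 1 for every root.
This is linear in z: 1 + (1.405) z = 0  =>  z = -1/(1.405) = -0.711744,  |z| = 0.711744.
Moduli of all roots: 0.7117.
All moduli strictly greater than 1? No.
Verdict: Not stationary.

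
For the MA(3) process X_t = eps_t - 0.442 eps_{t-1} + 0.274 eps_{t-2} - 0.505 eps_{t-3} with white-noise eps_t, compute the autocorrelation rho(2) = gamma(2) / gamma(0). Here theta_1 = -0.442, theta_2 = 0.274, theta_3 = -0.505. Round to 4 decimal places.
\rho(2) = 0.3259

For an MA(q) process with theta_0 = 1, the autocovariance is
  gamma(k) = sigma^2 * sum_{i=0..q-k} theta_i * theta_{i+k},
and rho(k) = gamma(k) / gamma(0). Sigma^2 cancels.
  numerator   = (1)*(0.274) + (-0.442)*(-0.505) = 0.49721.
  denominator = (1)^2 + (-0.442)^2 + (0.274)^2 + (-0.505)^2 = 1.525465.
  rho(2) = 0.49721 / 1.525465 = 0.3259.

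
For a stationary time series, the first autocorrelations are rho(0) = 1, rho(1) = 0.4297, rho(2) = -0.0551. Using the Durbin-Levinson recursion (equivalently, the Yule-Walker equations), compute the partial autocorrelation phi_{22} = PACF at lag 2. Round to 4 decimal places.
\phi_{22} = -0.2940

The PACF at lag k is phi_{kk}, the last component of the solution
to the Yule-Walker system G_k phi = r_k where
  (G_k)_{ij} = rho(|i - j|), (r_k)_i = rho(i), i,j = 1..k.
Equivalently, Durbin-Levinson gives phi_{kk} iteratively:
  phi_{11} = rho(1)
  phi_{kk} = [rho(k) - sum_{j=1..k-1} phi_{k-1,j} rho(k-j)]
            / [1 - sum_{j=1..k-1} phi_{k-1,j} rho(j)],
  phi_{k,j} = phi_{k-1,j} - phi_{kk} phi_{k-1,k-j},  j = 1..k-1.
Step k = 1:
  phi_11 = rho(1) = 0.4297.
Step k = 2:
  phi_22 = [rho(2) - phi_11 rho(1)] / [1 - phi_11 rho(1)] = [-0.0551 - (0.4297)(0.4297)] / [1 - (0.4297)(0.4297)]
         = -0.23974209 / 0.81535791 = -0.294.
Therefore phi_{22} = -0.2940.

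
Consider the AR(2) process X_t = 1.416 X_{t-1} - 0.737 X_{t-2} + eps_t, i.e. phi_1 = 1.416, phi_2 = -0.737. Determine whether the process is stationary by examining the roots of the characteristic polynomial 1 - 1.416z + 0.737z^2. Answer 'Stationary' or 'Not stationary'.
\text{Stationary}

The AR(p) characteristic polynomial is P(z) = 1 - 1.416z + 0.737z^2.
Stationarity requires all roots to lie outside the unit circle, i.e. |z| > 1 for every root.
Set 1 + (-1.416) z + (0.737) z^2 = 0, i.e. a z^2 + b z + c = 0 with a = 0.737, b = -1.416, c = 1.
Discriminant D = b^2 - 4ac = (-1.416)^2 - 4*(0.737)*1 = 2.005056 - (2.948) = -0.942944.
D < 0, so the roots are the complex-conjugate pair z = (-b +/- i sqrt(-D)) / (2a) = 0.9607 +/- 0.6588i.
For a conjugate pair |z|^2 = z * conj(z) = (product of roots) = c/a = 1/(0.737) = 1.356852, so |z| = sqrt(1.356852) = 1.1648 for both roots.
Moduli of all roots: 1.1648, 1.1648.
All moduli strictly greater than 1? Yes.
Verdict: Stationary.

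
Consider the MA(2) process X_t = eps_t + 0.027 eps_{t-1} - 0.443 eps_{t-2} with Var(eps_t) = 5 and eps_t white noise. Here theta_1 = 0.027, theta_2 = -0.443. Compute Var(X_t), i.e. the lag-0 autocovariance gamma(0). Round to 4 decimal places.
\gamma(0) = 5.9849

For an MA(q) process X_t = eps_t + sum_i theta_i eps_{t-i} with
Var(eps_t) = sigma^2, the variance is
  gamma(0) = sigma^2 * (1 + sum_i theta_i^2).
  sum_i theta_i^2 = (0.027)^2 + (-0.443)^2 = 0.000729 + 0.196249 = 0.196978.
  gamma(0) = 5 * (1 + 0.196978) = 5 * 1.196978 = 5.98489, which rounds to 5.9849.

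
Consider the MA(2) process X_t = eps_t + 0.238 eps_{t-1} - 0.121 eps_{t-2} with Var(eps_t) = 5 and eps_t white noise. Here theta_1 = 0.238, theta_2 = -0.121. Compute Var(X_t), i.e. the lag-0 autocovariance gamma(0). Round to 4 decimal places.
\gamma(0) = 5.3564

For an MA(q) process X_t = eps_t + sum_i theta_i eps_{t-i} with
Var(eps_t) = sigma^2, the variance is
  gamma(0) = sigma^2 * (1 + sum_i theta_i^2).
  sum_i theta_i^2 = (0.238)^2 + (-0.121)^2 = 0.056644 + 0.014641 = 0.071285.
  gamma(0) = 5 * (1 + 0.071285) = 5 * 1.071285 = 5.356425, which rounds to 5.3564.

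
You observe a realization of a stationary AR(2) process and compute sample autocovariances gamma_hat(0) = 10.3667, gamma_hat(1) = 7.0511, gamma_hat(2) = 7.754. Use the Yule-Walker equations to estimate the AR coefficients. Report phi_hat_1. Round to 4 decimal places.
\hat\phi_{1} = 0.3190

The Yule-Walker equations for an AR(p) process read, in matrix form,
  Gamma_p phi = r_p,   with   (Gamma_p)_{ij} = gamma(|i - j|),
                       (r_p)_i = gamma(i),   i,j = 1..p.
Substitute the sample gammas (Toeplitz matrix and right-hand side of size 2):
  Gamma_p = [[10.3667, 7.0511], [7.0511, 10.3667]]
  r_p     = [7.0511, 7.754]
Written out:
  10.3667 phi_1 + 7.0511 phi_2 = 7.0511
  7.0511 phi_1 + 10.3667 phi_2 = 7.754
Solve by Cramer's rule:
  det = gamma(0)^2 - gamma(1)^2 = (10.3667)^2 - (7.0511)^2 = 107.46846889 - 49.71801121 = 57.75045768
  phi_hat_1 = [gamma(1) gamma(0) - gamma(1) gamma(2)] / det = [(7.0511)(10.3667) - (7.0511)(7.754)] / 57.75045768 = 18.42240897 / 57.75045768 = 0.319
  phi_hat_2 = [gamma(0) gamma(2) - gamma(1)^2] / det = [(10.3667)(7.754) - (7.0511)^2] / 57.75045768 = 30.66538059 / 57.75045768 = 0.531
So phi_hat = [0.3190, 0.5310].
Therefore phi_hat_1 = 0.3190.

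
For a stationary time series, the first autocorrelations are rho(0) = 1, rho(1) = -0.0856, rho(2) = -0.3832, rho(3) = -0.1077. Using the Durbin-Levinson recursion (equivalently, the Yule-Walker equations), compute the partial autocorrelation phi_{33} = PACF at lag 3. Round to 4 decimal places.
\phi_{33} = -0.2230

The PACF at lag k is phi_{kk}, the last component of the solution
to the Yule-Walker system G_k phi = r_k where
  (G_k)_{ij} = rho(|i - j|), (r_k)_i = rho(i), i,j = 1..k.
Equivalently, Durbin-Levinson gives phi_{kk} iteratively:
  phi_{11} = rho(1)
  phi_{kk} = [rho(k) - sum_{j=1..k-1} phi_{k-1,j} rho(k-j)]
            / [1 - sum_{j=1..k-1} phi_{k-1,j} rho(j)],
  phi_{k,j} = phi_{k-1,j} - phi_{kk} phi_{k-1,k-j},  j = 1..k-1.
Step k = 1:
  phi_11 = rho(1) = -0.0856.
Step k = 2:
  phi_22 = [rho(2) - phi_11 rho(1)] / [1 - phi_11 rho(1)] = [-0.3832 - (-0.0856)(-0.0856)] / [1 - (-0.0856)(-0.0856)]
         = -0.39052736 / 0.99267264 = -0.39341.
  Update: phi_21 = phi_11 - phi_22 phi_11 = -0.0856 - (-0.39341)(-0.0856) = -0.119276.
Step k = 3:
  phi_33 = [rho(3) - phi_21 rho(2) - phi_22 rho(1)] / [1 - phi_21 rho(1) - phi_22 rho(2)]
    numerator   = -0.1077 - (-0.119276)(-0.3832) - (-0.39341)(-0.0856) = -0.18708242
    denominator = 1 - (-0.119276)(-0.0856) - (-0.39341)(-0.3832) = 0.83903526
  phi_33 = -0.18708242 / 0.83903526 = -0.223.
Therefore phi_{33} = -0.2230.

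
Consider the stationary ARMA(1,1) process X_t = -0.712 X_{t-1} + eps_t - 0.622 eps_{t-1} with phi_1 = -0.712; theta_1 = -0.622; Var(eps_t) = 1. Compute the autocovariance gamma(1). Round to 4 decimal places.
\gamma(1) = -3.9038

Multiply the model equation by X_{t-k} and take expectations. With theta_0 = psi_0 = 1 and psi_j the MA(infinity) weights, this gives
  gamma(k) - sum_i phi_i gamma(k-i) = c_k,
  c_k = sigma^2 * sum_{j=k..q} theta_j psi_{j-k}   (c_k = 0 for k > q),
using gamma(-m) = gamma(m).
psi-weights needed (psi_j = theta_j + sum_i phi_i psi_{j-i}):
  psi_1 = theta_1 + phi_1 = -0.622 + (-0.712) = -1.334
Right-hand sides:
  c_0 = sigma^2 (1 + theta_1 psi_1) = 1 * (1 + (-0.622)(-1.334)) = 1 * 1.829748 = 1.829748
  c_1 = sigma^2 theta_1 = 1 * (-0.622) = -0.622
  c_2 = 0
Equations for k = 0 and k = 1 (AR order 1):
  gamma(0) = phi_1 gamma(1) + c_0
  gamma(1) = phi_1 gamma(0) + c_1
Substituting the second into the first: gamma(0) (1 - phi_1^2) = c_0 + phi_1 c_1, so
  gamma(0) = (c_0 + phi_1 c_1) / (1 - phi_1^2) = (1.829748 + (-0.712)(-0.622)) / (1 - (-0.712)^2) = 2.272612 / 0.493056 = 4.609237.
  gamma(1) = phi_1 gamma(0) + c_1 = (-0.712)(4.609237) + (-0.622) = -3.903777.
Therefore gamma(1) = -3.9038 (to 4 decimal places).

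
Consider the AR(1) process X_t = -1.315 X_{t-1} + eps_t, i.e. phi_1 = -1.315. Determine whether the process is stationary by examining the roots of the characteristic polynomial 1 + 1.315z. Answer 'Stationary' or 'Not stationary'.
\text{Not stationary}

The AR(p) characteristic polynomial is P(z) = 1 + 1.315z.
Stationarity requires all roots to lie outside the unit circle, i.e. |z| > 1 for every root.
This is linear in z: 1 + (1.315) z = 0  =>  z = -1/(1.315) = -0.760456,  |z| = 0.760456.
Moduli of all roots: 0.7605.
All moduli strictly greater than 1? No.
Verdict: Not stationary.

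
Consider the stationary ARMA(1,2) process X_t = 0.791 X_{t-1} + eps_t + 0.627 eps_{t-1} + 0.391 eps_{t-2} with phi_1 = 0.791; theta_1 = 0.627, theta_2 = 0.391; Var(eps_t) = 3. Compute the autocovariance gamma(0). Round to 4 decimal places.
\gamma(0) = 27.3701

Multiply the model equation by X_{t-k} and take expectations. With theta_0 = psi_0 = 1 and psi_j the MA(infinity) weights, this gives
  gamma(k) - sum_i phi_i gamma(k-i) = c_k,
  c_k = sigma^2 * sum_{j=k..q} theta_j psi_{j-k}   (c_k = 0 for k > q),
using gamma(-m) = gamma(m).
psi-weights needed (psi_j = theta_j + sum_i phi_i psi_{j-i}):
  psi_1 = theta_1 + phi_1 = 0.627 + (0.791) = 1.418
  psi_2 = theta_2 + phi_1 psi_1 = 0.391 + (0.791)(1.418) = 1.512638
Right-hand sides:
  c_0 = sigma^2 (1 + theta_1 psi_1 + theta_2 psi_2) = 3 * (1 + (0.627)(1.418) + (0.391)(1.512638)) = 3 * 2.480527 = 7.441582
  c_1 = sigma^2 (theta_1 + theta_2 psi_1) = 3 * (0.627 + (0.391)(1.418)) = 3.544314
  c_2 = sigma^2 theta_2 = 3 * (0.391) = 1.173
Equations for k = 0 and k = 1 (AR order 1):
  gamma(0) = phi_1 gamma(1) + c_0
  gamma(1) = phi_1 gamma(0) + c_1
Substituting the second into the first: gamma(0) (1 - phi_1^2) = c_0 + phi_1 c_1, so
  gamma(0) = (c_0 + phi_1 c_1) / (1 - phi_1^2) = (7.441582 + (0.791)(3.544314)) / (1 - (0.791)^2) = 10.245135 / 0.374319 = 27.370063.
Therefore gamma(0) = 27.3701 (to 4 decimal places).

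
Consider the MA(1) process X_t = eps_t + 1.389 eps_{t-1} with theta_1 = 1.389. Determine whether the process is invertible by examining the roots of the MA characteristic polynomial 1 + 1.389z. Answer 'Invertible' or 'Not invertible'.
\text{Not invertible}

The MA(q) characteristic polynomial is P(z) = 1 + 1.389z.
Invertibility requires all roots to lie outside the unit circle, i.e. |z| > 1 for every root.
This is linear in z: 1 + (1.389) z = 0  =>  z = -1/(1.389) = -0.719942,  |z| = 0.719942.
Moduli of all roots: 0.7199.
All moduli strictly greater than 1? No.
Verdict: Not invertible.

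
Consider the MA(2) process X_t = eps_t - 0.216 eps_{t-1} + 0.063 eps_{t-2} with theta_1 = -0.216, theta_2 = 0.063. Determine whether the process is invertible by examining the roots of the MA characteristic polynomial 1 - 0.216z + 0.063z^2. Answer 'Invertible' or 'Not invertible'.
\text{Invertible}

The MA(q) characteristic polynomial is P(z) = 1 - 0.216z + 0.063z^2.
Invertibility requires all roots to lie outside the unit circle, i.e. |z| > 1 for every root.
Set 1 + (-0.216) z + (0.063) z^2 = 0, i.e. a z^2 + b z + c = 0 with a = 0.063, b = -0.216, c = 1.
Discriminant D = b^2 - 4ac = (-0.216)^2 - 4*(0.063)*1 = 0.046656 - (0.252) = -0.205344.
D < 0, so the roots are the complex-conjugate pair z = (-b +/- i sqrt(-D)) / (2a) = 1.7143 +/- 3.5964i.
For a conjugate pair |z|^2 = z * conj(z) = (product of roots) = c/a = 1/(0.063) = 15.873016, so |z| = sqrt(15.873016) = 3.9841 for both roots.
Moduli of all roots: 3.9841, 3.9841.
All moduli strictly greater than 1? Yes.
Verdict: Invertible.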